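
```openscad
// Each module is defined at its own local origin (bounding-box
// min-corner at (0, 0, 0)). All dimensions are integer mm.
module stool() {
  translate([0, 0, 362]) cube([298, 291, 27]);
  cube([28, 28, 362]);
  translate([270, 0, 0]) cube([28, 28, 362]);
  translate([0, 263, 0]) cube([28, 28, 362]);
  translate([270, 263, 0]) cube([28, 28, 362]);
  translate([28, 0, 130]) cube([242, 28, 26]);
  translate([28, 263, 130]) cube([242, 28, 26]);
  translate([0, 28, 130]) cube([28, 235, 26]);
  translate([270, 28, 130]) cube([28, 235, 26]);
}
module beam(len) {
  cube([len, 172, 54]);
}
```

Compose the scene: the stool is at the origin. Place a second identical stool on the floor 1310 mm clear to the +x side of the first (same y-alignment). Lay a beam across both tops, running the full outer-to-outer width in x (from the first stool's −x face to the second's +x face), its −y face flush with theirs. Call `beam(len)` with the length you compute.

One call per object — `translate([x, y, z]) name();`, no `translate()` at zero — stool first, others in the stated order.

stool();
translate([1608, 0, 0]) stool();
translate([0, 0, 389]) beam(1906);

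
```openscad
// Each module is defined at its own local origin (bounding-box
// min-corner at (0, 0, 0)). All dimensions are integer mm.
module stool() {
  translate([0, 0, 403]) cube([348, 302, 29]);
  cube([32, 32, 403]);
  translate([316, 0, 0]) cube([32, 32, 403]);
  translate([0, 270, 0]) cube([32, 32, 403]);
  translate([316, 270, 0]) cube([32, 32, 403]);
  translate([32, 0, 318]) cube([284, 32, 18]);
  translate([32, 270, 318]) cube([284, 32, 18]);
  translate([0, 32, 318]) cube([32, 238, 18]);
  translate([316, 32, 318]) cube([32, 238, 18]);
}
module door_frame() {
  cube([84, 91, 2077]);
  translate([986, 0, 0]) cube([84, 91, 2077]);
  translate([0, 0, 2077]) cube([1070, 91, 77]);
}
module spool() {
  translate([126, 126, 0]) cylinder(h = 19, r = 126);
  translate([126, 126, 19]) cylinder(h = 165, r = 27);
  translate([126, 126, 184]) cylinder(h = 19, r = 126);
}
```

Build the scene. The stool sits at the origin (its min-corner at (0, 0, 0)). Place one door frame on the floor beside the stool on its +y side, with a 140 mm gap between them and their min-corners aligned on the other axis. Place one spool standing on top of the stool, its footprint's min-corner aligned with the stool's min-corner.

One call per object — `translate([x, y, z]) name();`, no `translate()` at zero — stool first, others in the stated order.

stool();
translate([0, 442, 0]) door_frame();
translate([0, 0, 432]) spool();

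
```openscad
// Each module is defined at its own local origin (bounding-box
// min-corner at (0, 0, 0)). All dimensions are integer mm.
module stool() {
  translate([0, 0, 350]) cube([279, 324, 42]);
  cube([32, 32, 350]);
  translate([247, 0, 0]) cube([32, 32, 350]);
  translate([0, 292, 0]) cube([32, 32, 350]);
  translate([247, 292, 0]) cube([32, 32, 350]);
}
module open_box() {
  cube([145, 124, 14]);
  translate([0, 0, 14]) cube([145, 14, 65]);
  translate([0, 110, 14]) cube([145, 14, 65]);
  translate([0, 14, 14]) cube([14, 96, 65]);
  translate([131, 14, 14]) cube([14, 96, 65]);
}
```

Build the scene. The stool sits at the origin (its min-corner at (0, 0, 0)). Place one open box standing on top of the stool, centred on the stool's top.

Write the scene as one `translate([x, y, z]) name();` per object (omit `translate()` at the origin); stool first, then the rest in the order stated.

stool();
translate([67, 100, 392]) open_box();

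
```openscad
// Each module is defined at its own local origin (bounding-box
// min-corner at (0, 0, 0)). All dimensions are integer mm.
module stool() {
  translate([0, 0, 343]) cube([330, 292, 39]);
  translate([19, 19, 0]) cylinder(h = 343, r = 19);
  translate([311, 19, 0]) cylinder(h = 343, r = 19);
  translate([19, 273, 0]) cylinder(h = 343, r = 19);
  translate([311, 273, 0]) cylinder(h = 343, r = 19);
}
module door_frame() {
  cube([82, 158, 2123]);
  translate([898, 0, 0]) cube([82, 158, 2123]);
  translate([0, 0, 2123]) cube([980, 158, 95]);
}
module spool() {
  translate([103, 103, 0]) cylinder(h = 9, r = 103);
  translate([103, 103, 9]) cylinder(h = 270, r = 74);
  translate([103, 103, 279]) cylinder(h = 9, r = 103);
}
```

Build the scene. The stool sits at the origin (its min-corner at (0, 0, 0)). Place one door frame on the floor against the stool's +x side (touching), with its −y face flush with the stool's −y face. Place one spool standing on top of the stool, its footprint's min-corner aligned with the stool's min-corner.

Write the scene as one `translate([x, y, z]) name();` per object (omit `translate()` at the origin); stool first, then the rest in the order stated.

stool();
translate([330, 0, 0]) door_frame();
translate([0, 0, 382]) spool();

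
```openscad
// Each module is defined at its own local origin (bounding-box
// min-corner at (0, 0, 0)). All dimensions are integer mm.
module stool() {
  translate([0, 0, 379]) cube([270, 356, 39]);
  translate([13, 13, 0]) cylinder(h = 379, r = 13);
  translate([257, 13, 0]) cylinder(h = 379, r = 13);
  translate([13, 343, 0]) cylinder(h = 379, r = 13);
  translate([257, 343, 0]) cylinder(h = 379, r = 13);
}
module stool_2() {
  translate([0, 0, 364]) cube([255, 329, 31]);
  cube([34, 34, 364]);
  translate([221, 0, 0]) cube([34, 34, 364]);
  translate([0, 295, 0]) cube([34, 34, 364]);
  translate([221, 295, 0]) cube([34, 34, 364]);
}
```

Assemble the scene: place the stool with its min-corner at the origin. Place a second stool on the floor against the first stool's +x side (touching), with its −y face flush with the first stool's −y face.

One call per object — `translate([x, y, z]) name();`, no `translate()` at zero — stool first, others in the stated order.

stool();
translate([270, 0, 0]) stool_2();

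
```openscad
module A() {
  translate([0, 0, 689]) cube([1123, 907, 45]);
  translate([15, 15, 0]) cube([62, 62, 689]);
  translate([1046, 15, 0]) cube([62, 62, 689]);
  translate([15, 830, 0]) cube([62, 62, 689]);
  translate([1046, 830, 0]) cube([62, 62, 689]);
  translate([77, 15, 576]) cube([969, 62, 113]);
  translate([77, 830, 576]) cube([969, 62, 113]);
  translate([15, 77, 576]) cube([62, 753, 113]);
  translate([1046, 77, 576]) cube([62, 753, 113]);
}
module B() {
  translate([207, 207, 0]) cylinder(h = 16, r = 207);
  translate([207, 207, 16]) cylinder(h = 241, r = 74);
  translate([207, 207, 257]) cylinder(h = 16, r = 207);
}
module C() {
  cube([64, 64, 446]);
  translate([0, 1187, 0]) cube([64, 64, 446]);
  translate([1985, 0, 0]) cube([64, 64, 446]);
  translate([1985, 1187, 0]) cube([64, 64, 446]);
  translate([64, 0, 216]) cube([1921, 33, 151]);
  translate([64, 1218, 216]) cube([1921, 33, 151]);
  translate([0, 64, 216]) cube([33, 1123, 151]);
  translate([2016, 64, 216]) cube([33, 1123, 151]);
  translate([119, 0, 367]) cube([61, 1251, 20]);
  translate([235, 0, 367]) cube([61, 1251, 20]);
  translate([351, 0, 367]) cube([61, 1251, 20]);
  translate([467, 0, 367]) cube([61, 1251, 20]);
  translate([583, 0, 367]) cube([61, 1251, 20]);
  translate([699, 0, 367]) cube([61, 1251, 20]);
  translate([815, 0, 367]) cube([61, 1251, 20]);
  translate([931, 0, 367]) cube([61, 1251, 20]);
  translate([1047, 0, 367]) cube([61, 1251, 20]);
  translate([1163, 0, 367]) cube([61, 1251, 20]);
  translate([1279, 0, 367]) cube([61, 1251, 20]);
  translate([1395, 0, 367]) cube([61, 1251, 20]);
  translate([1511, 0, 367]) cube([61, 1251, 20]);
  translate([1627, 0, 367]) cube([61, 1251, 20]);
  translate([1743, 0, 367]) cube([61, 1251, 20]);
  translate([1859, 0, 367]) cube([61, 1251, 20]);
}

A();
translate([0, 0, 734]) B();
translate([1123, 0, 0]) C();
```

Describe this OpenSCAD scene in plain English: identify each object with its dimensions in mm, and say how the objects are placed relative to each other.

A is a table: top 1123 mm (x) × 907 mm (y), 45 mm thick, upper face at z = 734 mm, on four 62×62 mm square legs, each inset 15 mm from the nearest pair of top edges, running from z = 0 to the bottom of the top. Four apron rails, 62 mm thick and 113 mm tall, run between adjacent legs with their top edges flush with the underside of the top and their outer faces flush with the legs' outer faces.

B is a spool: two coaxial disc flanges of radius 207 mm and thickness 16 mm, joined by a core cylinder of radius 74 mm and height 241 mm. The lower flange rests on z = 0 and the three cylinders share a vertical axis.

C is a bed frame 2049 mm long (x) by 1251 mm wide (y). Four 64×64 mm corner posts, 446 mm tall, at the corners of the footprint. Four rails of 33 mm thickness and 151 mm height run between adjacent posts with their undersides at z = 216 mm, their outer faces flush with the outside of the frame (the two x-running rails run between the posts' inner faces; the two y-running rails run between the posts' inner faces). 16 slats, each 61 mm wide (x) and 20 mm thick, lie across the top of the two x-running rails, running the full 1251 mm width of the frame in y; the slats are evenly spaced along x between the inner faces of the end posts with equal gaps (rounded down to the nearest mm) at the −x end and between each pair — any rounding remainder accumulates at the +x end.

The spool is on top of the table. The bed frame is against the table's +x side, with their −y faces flush.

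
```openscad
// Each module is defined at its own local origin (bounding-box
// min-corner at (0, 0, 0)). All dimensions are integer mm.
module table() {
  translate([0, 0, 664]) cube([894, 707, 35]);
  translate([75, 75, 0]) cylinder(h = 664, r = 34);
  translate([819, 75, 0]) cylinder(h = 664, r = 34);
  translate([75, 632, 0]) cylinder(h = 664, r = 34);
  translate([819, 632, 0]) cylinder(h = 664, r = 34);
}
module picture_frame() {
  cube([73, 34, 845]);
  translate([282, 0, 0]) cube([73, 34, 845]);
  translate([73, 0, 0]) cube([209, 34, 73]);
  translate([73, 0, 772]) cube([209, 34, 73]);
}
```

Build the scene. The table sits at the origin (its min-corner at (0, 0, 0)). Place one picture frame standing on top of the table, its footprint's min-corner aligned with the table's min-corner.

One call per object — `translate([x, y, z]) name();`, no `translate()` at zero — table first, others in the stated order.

table();
translate([0, 0, 699]) picture_frame();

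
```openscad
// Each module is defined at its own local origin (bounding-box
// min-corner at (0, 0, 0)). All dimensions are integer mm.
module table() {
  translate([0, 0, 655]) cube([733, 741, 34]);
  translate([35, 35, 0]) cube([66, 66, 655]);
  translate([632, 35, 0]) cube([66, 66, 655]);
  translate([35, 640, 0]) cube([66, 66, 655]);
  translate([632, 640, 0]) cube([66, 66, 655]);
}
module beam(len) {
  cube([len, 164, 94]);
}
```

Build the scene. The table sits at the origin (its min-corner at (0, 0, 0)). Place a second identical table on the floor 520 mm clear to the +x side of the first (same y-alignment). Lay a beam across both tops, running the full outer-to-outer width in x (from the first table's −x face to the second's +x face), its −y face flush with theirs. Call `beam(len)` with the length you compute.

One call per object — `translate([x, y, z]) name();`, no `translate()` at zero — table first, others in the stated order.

table();
translate([1253, 0, 0]) table();
translate([0, 0, 689]) beam(1986);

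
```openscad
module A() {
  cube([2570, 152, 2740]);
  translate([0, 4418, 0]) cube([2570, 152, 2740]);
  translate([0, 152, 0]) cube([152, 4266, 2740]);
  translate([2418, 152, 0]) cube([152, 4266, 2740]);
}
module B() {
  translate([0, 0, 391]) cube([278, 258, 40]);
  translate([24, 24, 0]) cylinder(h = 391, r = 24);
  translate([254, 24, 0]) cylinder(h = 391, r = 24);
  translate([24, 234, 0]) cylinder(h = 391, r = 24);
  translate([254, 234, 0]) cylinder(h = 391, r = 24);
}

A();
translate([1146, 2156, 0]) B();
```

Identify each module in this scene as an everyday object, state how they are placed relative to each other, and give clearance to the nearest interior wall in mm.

Clearances: x = 994, y = 2004; minimum 994 mm.

A is a house frame. B is a stool. The stool sits inside the house frame, centred. The clearance to the nearest interior wall is 994 mm.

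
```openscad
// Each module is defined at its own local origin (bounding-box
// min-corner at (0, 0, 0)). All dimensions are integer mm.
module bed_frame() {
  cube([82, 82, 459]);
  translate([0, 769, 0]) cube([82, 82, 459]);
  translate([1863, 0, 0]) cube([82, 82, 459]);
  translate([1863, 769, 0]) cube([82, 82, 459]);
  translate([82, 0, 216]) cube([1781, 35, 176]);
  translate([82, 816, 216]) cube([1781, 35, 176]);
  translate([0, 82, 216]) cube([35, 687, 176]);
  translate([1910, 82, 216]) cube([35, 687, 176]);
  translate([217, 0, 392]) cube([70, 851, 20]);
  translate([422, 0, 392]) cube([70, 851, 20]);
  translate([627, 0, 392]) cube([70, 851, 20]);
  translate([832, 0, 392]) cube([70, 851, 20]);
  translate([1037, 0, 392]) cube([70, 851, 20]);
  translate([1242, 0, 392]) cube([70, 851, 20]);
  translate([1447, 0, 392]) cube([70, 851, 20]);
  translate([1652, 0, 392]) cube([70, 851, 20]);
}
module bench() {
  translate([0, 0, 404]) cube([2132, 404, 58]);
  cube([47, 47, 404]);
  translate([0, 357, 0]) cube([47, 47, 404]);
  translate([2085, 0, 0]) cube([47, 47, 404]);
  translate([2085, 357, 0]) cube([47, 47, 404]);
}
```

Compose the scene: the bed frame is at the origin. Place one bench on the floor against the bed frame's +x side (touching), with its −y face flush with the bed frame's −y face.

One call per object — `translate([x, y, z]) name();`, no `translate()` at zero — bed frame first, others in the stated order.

bed_frame();
translate([1945, 0, 0]) bench();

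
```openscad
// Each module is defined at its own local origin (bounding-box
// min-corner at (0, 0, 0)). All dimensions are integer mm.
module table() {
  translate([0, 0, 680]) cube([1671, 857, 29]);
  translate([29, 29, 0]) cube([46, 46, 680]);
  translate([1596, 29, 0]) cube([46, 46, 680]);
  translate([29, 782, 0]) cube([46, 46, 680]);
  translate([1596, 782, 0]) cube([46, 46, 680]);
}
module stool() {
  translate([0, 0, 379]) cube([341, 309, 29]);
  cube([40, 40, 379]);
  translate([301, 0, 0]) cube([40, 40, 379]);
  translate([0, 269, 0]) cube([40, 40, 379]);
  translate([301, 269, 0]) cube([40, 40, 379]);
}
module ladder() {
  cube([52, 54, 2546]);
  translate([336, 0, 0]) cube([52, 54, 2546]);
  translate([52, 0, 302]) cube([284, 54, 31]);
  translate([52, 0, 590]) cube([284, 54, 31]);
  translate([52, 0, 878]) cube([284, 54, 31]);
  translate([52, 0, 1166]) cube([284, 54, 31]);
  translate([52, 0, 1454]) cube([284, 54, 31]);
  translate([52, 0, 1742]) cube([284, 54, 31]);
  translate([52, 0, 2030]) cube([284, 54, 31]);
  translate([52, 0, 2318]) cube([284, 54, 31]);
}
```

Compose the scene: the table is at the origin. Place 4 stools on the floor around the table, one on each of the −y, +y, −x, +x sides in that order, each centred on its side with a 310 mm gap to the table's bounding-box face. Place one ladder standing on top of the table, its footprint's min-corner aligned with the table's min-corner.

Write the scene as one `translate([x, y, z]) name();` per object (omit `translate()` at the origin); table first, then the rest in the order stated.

table();
translate([665, -619, 0]) stool();
translate([665, 1167, 0]) stool();
translate([-651, 274, 0]) stool();
translate([1981, 274, 0]) stool();
translate([0, 0, 709]) ladder();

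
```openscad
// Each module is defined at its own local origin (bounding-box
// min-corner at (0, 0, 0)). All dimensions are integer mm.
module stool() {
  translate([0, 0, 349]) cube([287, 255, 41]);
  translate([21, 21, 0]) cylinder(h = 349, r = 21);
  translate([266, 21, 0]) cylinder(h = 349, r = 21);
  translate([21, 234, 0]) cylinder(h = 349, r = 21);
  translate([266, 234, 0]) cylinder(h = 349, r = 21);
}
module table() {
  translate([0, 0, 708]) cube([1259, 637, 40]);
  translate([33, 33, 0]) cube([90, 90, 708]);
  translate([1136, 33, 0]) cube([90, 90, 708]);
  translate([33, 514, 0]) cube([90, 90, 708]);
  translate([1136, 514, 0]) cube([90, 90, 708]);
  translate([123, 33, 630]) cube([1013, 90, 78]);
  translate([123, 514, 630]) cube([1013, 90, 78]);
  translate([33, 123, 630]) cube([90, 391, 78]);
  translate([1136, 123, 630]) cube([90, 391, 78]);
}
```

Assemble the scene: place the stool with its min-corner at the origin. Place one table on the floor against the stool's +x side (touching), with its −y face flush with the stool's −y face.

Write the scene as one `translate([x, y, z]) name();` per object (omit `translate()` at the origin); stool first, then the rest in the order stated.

stool();
translate([287, 0, 0]) table();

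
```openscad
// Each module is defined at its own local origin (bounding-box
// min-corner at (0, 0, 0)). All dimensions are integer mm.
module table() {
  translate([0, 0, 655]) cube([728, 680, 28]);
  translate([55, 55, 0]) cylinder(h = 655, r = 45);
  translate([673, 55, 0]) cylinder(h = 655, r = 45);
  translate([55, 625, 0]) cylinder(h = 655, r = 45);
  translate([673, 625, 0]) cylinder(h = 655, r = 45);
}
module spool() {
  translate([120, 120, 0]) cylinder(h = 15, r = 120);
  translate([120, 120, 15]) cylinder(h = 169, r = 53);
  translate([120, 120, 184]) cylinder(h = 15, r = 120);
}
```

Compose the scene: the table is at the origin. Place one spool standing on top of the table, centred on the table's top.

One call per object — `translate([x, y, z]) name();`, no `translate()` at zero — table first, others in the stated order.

table();
translate([244, 220, 683]) spool();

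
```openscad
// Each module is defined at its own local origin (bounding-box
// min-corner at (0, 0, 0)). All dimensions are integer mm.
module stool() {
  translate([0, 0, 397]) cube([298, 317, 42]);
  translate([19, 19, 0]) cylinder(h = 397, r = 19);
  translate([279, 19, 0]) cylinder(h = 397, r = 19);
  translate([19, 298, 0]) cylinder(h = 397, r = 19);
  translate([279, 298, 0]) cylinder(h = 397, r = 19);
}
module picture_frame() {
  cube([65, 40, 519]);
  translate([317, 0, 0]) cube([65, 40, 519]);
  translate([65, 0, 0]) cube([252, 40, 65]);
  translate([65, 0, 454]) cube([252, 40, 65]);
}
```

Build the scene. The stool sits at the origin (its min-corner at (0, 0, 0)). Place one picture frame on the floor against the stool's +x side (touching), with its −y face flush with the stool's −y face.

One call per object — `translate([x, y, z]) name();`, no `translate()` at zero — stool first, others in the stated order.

stool();
translate([298, 0, 0]) picture_frame();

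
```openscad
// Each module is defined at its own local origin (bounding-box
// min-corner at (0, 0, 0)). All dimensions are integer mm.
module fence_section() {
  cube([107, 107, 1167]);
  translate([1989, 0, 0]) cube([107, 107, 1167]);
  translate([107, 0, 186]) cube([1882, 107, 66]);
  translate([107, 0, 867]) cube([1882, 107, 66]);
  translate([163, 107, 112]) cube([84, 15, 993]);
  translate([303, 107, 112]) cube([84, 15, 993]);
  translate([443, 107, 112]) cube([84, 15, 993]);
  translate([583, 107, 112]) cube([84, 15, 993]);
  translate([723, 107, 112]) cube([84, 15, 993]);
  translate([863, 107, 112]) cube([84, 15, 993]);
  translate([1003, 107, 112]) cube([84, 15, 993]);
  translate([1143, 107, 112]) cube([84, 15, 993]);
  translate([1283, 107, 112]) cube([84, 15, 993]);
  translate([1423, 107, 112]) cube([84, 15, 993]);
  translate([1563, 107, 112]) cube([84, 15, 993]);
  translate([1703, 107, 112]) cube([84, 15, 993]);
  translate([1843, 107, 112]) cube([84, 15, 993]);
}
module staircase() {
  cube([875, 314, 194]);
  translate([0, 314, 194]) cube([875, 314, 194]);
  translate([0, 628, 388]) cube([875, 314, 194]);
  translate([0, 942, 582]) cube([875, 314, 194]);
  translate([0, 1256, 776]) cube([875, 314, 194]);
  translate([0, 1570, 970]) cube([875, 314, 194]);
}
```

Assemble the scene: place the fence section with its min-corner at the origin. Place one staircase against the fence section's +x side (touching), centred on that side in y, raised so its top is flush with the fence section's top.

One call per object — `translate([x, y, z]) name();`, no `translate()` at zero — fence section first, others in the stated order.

fence_section();
translate([2096, -881, 3]) staircase();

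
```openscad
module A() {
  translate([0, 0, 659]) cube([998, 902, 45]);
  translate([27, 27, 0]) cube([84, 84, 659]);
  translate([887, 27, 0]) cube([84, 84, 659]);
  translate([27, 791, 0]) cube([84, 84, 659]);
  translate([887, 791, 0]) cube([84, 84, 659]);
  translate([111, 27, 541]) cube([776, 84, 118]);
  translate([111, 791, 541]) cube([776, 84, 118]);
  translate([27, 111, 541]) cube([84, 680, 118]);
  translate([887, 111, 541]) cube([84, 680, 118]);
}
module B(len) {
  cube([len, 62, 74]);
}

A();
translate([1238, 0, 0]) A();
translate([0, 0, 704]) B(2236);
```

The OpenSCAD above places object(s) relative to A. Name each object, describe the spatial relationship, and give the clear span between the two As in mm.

A is a table. B is a beam. A beam spans the tops of two tables. The clear span between the two tables is 240 mm.

Second table starts at x = 1238; first ends at x = 998; clear span = 1238 − 998 = 240 mm.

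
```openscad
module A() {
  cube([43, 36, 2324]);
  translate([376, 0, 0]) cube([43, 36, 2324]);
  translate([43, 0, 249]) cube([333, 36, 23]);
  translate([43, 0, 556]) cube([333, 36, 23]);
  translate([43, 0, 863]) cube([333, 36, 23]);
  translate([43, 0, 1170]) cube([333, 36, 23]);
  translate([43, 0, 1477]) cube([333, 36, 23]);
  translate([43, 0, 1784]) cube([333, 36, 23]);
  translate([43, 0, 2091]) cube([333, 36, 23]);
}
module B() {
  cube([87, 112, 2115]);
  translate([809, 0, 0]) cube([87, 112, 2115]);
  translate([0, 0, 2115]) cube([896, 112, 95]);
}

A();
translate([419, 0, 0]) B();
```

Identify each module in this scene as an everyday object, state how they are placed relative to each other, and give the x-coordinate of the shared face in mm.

The ladder's +x face and the door frame's −x face are both at x = 419 mm.

A is a ladder. B is a door frame. The door frame is against the ladder's +x side, with their −y faces flush. The x-coordinate of the shared face is 419 mm.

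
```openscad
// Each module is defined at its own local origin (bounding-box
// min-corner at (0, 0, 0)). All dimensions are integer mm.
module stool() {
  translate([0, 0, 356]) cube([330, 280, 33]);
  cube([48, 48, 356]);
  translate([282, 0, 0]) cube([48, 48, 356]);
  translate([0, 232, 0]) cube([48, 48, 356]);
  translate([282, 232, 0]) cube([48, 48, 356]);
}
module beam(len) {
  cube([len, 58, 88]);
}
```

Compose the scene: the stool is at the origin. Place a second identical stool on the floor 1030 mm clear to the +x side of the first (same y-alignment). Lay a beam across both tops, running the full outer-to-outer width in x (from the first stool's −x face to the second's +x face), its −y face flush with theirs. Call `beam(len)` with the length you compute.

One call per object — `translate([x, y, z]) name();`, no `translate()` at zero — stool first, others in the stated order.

stool();
translate([1360, 0, 0]) stool();
translate([0, 0, 389]) beam(1690);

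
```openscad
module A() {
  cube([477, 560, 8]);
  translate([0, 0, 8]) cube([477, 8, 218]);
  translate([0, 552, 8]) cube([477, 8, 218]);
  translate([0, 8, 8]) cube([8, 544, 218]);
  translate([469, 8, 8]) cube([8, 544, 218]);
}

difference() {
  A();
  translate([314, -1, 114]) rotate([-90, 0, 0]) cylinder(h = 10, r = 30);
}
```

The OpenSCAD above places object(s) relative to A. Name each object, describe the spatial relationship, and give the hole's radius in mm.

A is an open box. The open box has a circular hole through its front wall. The hole's radius is 30 mm.

The subtracted cylinder has r = 30 mm.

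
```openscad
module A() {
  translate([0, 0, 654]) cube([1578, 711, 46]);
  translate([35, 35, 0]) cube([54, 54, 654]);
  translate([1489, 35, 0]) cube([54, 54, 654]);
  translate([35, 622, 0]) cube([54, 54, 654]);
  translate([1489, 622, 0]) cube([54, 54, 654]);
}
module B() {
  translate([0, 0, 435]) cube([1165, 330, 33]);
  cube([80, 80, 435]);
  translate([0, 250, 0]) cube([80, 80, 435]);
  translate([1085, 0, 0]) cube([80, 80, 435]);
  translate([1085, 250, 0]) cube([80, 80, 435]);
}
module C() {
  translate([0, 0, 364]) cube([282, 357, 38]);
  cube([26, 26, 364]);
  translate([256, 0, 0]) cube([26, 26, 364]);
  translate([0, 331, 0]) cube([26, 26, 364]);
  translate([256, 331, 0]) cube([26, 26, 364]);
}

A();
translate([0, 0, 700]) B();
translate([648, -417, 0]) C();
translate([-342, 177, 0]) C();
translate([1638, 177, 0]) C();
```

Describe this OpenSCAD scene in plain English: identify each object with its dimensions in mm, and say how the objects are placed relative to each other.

A is a table: top 1578 mm (x) × 711 mm (y), 46 mm thick, upper face at z = 700 mm, on four 54×54 mm square legs, each inset 35 mm from the nearest pair of top edges, running from z = 0 to the bottom of the top.

B is a long wooden bench with a 1165 mm (x) × 330 mm (y) seat, 33 mm thick, its top surface 468 mm above the floor. Four 80 mm square legs at the seat corners, flush with the edges, run from z = 0 to the seat underside.

C is a simple wooden stool: a rectangular seat 282 mm (x) by 357 mm (y), 38 mm thick, top face at z = 402 mm, on four square legs, each 26×26 mm in cross-section. The legs rest on z = 0, each flush with a corner of the seat.

The bench is on top of the table. Three stools sit around the table at the −y, −x, +x sides.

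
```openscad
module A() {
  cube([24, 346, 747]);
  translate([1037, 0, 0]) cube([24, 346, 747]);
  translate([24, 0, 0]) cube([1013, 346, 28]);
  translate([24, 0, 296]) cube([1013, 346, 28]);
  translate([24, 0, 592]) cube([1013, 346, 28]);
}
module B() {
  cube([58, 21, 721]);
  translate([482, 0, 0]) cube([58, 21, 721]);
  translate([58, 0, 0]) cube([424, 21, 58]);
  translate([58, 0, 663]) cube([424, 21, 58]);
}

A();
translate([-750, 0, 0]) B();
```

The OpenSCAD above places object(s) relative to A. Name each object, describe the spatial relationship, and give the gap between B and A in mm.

A is a bookshelf. B is a picture frame. The picture frame is on the floor beside the bookshelf on its −x side. The gap between the picture frame and the bookshelf is 210 mm.

The picture frame's nearest face is 210 mm from the bookshelf's −x face.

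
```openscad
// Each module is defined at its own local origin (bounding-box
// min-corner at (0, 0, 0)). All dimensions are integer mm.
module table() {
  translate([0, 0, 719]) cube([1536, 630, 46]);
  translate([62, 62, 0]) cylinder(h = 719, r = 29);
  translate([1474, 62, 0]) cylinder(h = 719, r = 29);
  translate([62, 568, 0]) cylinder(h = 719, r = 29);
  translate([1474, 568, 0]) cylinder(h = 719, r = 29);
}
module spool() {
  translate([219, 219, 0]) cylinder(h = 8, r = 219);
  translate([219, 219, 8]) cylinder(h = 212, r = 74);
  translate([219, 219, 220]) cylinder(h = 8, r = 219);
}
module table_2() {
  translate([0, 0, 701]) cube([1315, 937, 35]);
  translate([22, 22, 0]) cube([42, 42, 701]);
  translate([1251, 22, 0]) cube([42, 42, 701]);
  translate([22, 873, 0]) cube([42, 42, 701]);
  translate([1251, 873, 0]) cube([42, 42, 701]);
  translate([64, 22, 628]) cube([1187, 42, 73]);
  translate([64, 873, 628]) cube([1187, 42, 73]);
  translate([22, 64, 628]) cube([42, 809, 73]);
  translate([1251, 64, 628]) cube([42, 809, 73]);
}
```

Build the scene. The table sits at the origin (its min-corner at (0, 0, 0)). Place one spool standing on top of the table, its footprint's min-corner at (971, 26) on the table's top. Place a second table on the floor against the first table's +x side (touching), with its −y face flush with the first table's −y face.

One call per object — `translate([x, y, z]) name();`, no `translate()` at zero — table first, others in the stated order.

table();
translate([971, 26, 765]) spool();
translate([1536, 0, 0]) table_2();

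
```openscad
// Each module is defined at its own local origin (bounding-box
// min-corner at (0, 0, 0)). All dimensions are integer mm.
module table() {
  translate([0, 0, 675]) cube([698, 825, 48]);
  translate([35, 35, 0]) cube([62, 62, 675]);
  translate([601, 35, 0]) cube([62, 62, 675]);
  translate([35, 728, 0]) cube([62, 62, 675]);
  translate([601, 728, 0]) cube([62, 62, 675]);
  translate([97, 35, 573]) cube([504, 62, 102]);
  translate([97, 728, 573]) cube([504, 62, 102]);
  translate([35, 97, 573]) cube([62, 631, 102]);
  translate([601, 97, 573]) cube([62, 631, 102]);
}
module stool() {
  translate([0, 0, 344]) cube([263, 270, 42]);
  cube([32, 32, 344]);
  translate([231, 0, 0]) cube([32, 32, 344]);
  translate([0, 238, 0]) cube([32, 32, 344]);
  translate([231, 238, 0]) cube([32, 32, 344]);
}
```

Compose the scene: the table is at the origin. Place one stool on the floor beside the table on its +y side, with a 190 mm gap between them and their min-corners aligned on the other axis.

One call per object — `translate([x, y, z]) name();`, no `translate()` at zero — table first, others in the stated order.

table();
translate([0, 1015, 0]) stool();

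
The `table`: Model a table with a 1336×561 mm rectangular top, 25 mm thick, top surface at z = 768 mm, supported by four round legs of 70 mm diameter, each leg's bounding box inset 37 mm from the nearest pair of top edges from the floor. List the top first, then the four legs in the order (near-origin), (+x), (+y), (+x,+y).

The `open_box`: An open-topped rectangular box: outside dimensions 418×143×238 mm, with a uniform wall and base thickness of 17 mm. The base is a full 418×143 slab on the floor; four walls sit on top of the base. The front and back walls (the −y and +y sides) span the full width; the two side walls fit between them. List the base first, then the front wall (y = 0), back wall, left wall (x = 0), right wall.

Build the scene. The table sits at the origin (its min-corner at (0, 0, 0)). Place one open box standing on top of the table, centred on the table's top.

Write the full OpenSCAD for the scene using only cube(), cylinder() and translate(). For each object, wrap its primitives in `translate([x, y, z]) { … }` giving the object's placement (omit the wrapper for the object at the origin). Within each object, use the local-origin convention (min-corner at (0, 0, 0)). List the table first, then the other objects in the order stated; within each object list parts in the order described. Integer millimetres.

translate([0, 0, 743]) cube([1336, 561, 25]);
translate([72, 72, 0]) cylinder(h = 743, r = 35);
translate([1264, 72, 0]) cylinder(h = 743, r = 35);
translate([72, 489, 0]) cylinder(h = 743, r = 35);
translate([1264, 489, 0]) cylinder(h = 743, r = 35);
translate([459, 209, 768]) {
  cube([418, 143, 17]);
  translate([0, 0, 17]) cube([418, 17, 221]);
  translate([0, 126, 17]) cube([418, 17, 221]);
  translate([0, 17, 17]) cube([17, 109, 221]);
  translate([401, 17, 17]) cube([17, 109, 221]);
}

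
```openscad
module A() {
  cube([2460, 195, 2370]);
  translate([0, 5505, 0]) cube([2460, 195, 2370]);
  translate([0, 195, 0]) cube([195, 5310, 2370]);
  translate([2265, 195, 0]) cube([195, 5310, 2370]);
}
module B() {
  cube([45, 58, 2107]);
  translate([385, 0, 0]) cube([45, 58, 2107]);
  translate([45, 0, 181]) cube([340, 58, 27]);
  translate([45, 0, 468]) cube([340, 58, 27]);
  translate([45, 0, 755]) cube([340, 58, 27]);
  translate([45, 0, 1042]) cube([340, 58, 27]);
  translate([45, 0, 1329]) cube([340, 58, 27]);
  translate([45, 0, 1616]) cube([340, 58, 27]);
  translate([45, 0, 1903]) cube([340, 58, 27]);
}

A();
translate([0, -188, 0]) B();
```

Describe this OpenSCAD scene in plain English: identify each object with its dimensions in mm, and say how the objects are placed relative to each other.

A is a box-shaped house frame (walls only): outside footprint 2460×5700 mm, wall height 2370 mm, wall thickness 195 mm. The two y-facing walls run the full x-width; the two x-facing walls fit between the inner faces of the y-facing walls.

B is a straight ladder. Two 45×58 mm vertical rails, 2107 mm tall, stand 430 mm apart (outside-to-outside) with their front faces coplanar on the −y side. 7 rungs, each 58 mm deep and 27 mm tall, span between the inner faces of the rails, front faces flush with the rails. The lowest rung's underside is at z = 181 mm and rungs are spaced 287 mm apart (underside to underside).

The ladder is on the floor beside the house frame on its −y side.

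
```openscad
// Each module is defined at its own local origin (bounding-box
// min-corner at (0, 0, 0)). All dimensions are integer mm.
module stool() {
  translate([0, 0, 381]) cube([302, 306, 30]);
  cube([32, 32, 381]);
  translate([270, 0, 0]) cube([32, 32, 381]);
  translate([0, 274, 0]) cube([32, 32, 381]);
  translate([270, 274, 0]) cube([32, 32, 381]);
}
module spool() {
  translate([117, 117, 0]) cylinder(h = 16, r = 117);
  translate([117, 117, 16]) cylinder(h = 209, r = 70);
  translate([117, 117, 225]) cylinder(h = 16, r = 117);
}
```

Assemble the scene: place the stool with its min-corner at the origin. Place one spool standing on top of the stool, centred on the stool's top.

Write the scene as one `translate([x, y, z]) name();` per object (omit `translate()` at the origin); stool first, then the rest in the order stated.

stool();
translate([34, 36, 411]) spool();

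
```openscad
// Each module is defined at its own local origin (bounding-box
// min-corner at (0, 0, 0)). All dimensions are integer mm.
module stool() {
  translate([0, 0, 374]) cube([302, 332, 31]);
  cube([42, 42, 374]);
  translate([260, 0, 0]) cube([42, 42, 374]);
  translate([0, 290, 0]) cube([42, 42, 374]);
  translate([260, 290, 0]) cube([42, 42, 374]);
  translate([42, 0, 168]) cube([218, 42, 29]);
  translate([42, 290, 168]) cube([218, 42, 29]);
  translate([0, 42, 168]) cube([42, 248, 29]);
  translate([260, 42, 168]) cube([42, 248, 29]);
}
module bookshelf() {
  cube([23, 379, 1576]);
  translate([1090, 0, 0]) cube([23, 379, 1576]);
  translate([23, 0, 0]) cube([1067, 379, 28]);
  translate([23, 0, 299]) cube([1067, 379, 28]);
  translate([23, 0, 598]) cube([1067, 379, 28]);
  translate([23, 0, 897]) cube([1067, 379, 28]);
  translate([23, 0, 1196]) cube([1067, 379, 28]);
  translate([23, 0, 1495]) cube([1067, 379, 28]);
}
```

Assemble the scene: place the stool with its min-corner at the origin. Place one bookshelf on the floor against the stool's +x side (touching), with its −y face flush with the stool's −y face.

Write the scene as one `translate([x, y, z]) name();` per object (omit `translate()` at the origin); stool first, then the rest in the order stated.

stool();
translate([302, 0, 0]) bookshelf();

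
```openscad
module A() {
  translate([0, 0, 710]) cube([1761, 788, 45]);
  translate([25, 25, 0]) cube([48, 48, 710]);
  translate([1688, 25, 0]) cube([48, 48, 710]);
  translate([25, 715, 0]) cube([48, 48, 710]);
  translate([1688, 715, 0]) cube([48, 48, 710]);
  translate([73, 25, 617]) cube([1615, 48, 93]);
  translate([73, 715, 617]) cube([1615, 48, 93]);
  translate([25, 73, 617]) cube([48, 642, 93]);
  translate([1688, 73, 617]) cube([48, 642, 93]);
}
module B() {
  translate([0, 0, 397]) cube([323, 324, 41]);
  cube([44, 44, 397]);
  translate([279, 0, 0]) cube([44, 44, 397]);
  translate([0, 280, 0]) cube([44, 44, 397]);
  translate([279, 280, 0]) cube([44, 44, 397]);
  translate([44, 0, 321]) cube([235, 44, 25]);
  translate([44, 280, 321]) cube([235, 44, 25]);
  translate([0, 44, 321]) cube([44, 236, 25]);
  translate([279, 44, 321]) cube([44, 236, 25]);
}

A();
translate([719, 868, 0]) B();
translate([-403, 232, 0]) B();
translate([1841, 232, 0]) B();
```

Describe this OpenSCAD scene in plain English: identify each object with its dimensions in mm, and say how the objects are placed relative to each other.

A is a rectangular dining table. The top is 1761×788×45 mm with its upper surface at z = 755 mm. It stands on four 48×48 mm square legs, each inset 25 mm from the nearest pair of top edges, running from the floor to the underside of the top. Four apron rails, 48 mm thick and 93 mm tall, run between adjacent legs with their top edges flush with the underside of the top and their outer faces flush with the legs' outer faces.

B is a four-legged stool. The seat is a 323×324×41 mm slab whose top surface is at z = 438 mm; four square legs, each 44×44 mm in cross-section, run from the floor (z = 0) to the underside of the seat, each flush with a corner of the seat. Four stretchers, 44 mm wide and 25 mm tall, connect adjacent legs with their undersides at z = 321 mm, each running between the inner faces of the legs it joins and aligned with the legs' outer faces on the other axis.

Three stools sit around the table at the +y, −x, +x sides.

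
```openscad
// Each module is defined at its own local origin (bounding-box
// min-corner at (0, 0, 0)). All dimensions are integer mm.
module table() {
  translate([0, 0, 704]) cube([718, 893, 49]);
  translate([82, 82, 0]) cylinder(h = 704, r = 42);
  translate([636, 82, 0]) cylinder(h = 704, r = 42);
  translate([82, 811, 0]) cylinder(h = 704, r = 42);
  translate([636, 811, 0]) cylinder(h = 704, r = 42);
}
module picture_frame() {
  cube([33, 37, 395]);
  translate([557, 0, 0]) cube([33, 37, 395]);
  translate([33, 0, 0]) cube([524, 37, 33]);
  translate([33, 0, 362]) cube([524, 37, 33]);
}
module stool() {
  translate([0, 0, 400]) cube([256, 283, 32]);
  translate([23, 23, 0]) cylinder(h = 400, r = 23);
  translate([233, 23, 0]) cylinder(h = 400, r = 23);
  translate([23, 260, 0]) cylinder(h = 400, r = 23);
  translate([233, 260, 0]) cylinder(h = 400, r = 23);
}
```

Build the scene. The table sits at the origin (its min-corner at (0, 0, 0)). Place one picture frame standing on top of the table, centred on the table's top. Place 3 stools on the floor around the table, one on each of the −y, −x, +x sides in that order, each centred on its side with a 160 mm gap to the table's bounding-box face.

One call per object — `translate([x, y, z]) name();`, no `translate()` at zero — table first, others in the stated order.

table();
translate([64, 428, 753]) picture_frame();
translate([231, -443, 0]) stool();
translate([-416, 305, 0]) stool();
translate([878, 305, 0]) stool();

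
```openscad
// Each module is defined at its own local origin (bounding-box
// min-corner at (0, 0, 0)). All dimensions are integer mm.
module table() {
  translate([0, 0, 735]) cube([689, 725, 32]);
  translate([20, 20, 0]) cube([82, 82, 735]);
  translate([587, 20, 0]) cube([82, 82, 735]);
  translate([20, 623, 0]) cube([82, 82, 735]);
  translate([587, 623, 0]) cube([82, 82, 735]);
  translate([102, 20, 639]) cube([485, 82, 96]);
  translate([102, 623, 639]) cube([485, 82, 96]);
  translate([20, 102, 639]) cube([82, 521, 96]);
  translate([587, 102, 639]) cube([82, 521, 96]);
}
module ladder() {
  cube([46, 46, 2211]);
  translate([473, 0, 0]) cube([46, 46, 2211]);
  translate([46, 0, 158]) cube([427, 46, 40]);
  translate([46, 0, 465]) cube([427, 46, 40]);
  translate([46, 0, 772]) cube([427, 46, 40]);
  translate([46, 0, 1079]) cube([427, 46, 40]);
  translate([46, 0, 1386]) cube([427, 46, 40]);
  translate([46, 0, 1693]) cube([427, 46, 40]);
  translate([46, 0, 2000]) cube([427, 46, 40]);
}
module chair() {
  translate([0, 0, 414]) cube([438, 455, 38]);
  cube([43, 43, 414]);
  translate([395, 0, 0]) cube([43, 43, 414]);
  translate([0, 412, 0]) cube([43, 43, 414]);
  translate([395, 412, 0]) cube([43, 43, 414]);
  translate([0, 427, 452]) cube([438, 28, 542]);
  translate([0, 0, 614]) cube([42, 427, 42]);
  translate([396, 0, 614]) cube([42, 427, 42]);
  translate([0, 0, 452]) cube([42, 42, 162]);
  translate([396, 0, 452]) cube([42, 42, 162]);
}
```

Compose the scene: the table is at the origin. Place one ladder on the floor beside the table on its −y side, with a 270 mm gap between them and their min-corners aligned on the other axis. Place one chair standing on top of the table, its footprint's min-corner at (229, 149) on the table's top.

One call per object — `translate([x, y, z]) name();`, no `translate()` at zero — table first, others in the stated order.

table();
translate([0, -316, 0]) ladder();
translate([229, 149, 767]) chair();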